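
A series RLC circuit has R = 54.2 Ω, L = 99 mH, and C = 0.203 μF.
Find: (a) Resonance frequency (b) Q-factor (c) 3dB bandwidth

Step 1 — Resonance condition Im(Z)=0 gives ω₀ = 1/√(LC).
Step 2 — ω₀ = 1/√(0.099·2.03e-07) = 7054 rad/s.
Step 3 — f₀ = ω₀/(2π) = 1123 Hz.
Step 4 — Series Q: Q = ω₀L/R = 7054·0.099/54.2 = 12.88.
Step 5 — 3dB bandwidth: Δω = ω₀/Q = 547.5 rad/s; BW = Δω/(2π) = 87.13 Hz.

(a) f₀ = 1123 Hz  (b) Q = 12.88  (c) BW = 87.13 Hz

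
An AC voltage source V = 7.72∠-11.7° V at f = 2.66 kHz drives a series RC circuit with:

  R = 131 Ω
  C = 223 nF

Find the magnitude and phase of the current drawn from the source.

Step 1 — Angular frequency: ω = 2π·f = 2π·2660 = 1.671e+04 rad/s.
Step 2 — Component impedances:
  R: Z = R = 131 Ω
  C: Z = 1/(jωC) = -j/(ω·C) = 0 - j268.3 Ω
Step 3 — Series combination: Z_total = R + C = 131 - j268.3 Ω = 298.6∠-64.0° Ω.
Step 4 — Source phasor: V = 7.72∠-11.7° V = 7.56 - j1.566 V.
Step 5 — Ohm's law: I = V / Z_total = (7.56 - j1.566) / (131 - j268.3) = 0.01582 + j0.02045 A.
Step 6 — Convert to polar: |I| = 0.02586 A, ∠I = 52.3°.

I = 0.02586∠52.3° A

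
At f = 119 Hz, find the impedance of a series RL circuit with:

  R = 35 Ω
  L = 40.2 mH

Step 1 — Angular frequency: ω = 2π·f = 2π·119 = 747.7 rad/s.
Step 2 — Component impedances:
  R: Z = R = 35 Ω
  L: Z = jωL = j·747.7·0.0402 = 0 + j30.06 Ω
Step 3 — Series combination: Z_total = R + L = 35 + j30.06 Ω = 46.14∠40.7° Ω.

Z = 35 + j30.06 Ω = 46.14∠40.7° Ω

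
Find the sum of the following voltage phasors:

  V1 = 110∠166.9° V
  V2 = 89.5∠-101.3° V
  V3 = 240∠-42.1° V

Step 1 — Convert each phasor to rectangular form:
  V1 = 110·(cos(166.9°) + j·sin(166.9°)) = -107.1 + j24.93 V
  V2 = 89.5·(cos(-101.3°) + j·sin(-101.3°)) = -17.54 - j87.77 V
  V3 = 240·(cos(-42.1°) + j·sin(-42.1°)) = 178.1 - j160.9 V
Step 2 — Sum components: V_total = 53.4 - j223.7 V.
Step 3 — Convert to polar: |V_total| = 230 V, ∠V_total = -76.6°.

V_total = 230∠-76.6° V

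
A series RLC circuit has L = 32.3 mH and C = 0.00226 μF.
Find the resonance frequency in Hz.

Step 1 — Resonance condition Im(Z)=0 gives ω₀ = 1/√(LC).
Step 2 — ω₀ = 1/√(0.0323·2.26e-09) = 1.17e+05 rad/s.
Step 3 — f₀ = ω₀/(2π) = 1.863e+04 Hz.

f₀ = 1.863e+04 Hz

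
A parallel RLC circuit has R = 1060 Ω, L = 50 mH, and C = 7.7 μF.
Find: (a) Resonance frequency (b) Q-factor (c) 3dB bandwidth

Step 1 — Resonance: ω₀ = 1/√(LC) = 1/√(0.05·7.7e-06) = 1612 rad/s.
Step 2 — f₀ = ω₀/(2π) = 256.5 Hz.
Step 3 — Parallel Q: Q = R/(ω₀L) = 1060/(1612·0.05) = 13.15.
Step 4 — Bandwidth: Δω = ω₀/Q = 122.5 rad/s; BW = Δω/(2π) = 19.5 Hz.

(a) f₀ = 256.5 Hz  (b) Q = 13.15  (c) BW = 19.5 Hz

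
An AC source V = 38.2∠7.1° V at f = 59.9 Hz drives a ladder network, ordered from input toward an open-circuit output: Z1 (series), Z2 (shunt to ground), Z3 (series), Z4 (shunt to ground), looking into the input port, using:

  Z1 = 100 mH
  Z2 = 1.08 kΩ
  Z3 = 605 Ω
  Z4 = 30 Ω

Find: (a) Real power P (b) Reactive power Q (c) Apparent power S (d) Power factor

Step 1 — Angular frequency: ω = 2π·f = 2π·59.9 = 376.4 rad/s.
Step 2 — Component impedances:
  Z1: Z = jωL = j·376.4·0.1 = 0 + j37.64 Ω
  Z2: Z = R = 1080 Ω
  Z3: Z = R = 605 Ω
  Z4: Z = R = 30 Ω
Step 3 — Ladder network (open output): work backward from the far end, alternating series and parallel combinations. Z_in = 399.9 + j37.64 Ω = 401.7∠5.4° Ω.
Step 4 — Source phasor: V = 38.2∠7.1° V = 37.91 + j4.722 V.
Step 5 — Current: I = V / Z = 0.09506 + j0.00286 A = 0.09511∠1.7° A.
Step 6 — Complex power: S = V·I* = 3.617 + j0.3404 VA.
Step 7 — Real power: P = Re(S) = 3.617 W.
Step 8 — Reactive power: Q = Im(S) = 0.3404 VAR.
Step 9 — Apparent power: |S| = 3.633 VA.
Step 10 — Power factor: PF = P/|S| = 0.9956 (lagging).

(a) P = 3.617 W  (b) Q = 0.3404 VAR  (c) S = 3.633 VA  (d) PF = 0.9956 (lagging)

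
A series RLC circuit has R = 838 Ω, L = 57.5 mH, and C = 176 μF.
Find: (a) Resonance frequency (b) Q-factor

Step 1 — Resonance condition Im(Z)=0 gives ω₀ = 1/√(LC).
Step 2 — ω₀ = 1/√(0.0575·0.000176) = 314.3 rad/s.
Step 3 — f₀ = ω₀/(2π) = 50.03 Hz.
Step 4 — Series Q: Q = ω₀L/R = 314.3·0.0575/838 = 0.02157.

(a) f₀ = 50.03 Hz  (b) Q = 0.02157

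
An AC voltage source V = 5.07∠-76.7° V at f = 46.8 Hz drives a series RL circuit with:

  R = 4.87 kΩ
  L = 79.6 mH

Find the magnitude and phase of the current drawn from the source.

Step 1 — Angular frequency: ω = 2π·f = 2π·46.8 = 294.1 rad/s.
Step 2 — Component impedances:
  R: Z = R = 4870 Ω
  L: Z = jωL = j·294.1·0.0796 = 0 + j23.41 Ω
Step 3 — Series combination: Z_total = R + L = 4870 + j23.41 Ω = 4870∠0.3° Ω.
Step 4 — Source phasor: V = 5.07∠-76.7° V = 1.166 - j4.934 V.
Step 5 — Ohm's law: I = V / Z_total = (1.166 - j4.934) / (4870 + j23.41) = 0.0002346 - j0.001014 A.
Step 6 — Convert to polar: |I| = 0.001041 A, ∠I = -77.0°.

I = 0.001041∠-77.0° A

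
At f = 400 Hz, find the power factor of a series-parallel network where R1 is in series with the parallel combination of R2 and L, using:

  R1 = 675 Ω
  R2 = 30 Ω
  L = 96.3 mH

Step 1 — Angular frequency: ω = 2π·f = 2π·400 = 2513 rad/s.
Step 2 — Component impedances:
  R1: Z = R = 675 Ω
  R2: Z = R = 30 Ω
  L: Z = jωL = j·2513·0.0963 = 0 + j242 Ω
Step 3 — Parallel branch: R2 || L = 1/(1/R2 + 1/L) = 29.55 + j3.662 Ω.
Step 4 — Series with R1: Z_total = R1 + (R2 || L) = 704.5 + j3.662 Ω = 704.6∠0.3° Ω.
Step 5 — Power factor: PF = cos(φ) = Re(Z)/|Z| = 704.55/704.56 = 1.
Step 6 — Type: Im(Z) = 3.662 ⇒ lagging (phase φ = 0.3°).

PF = 1 (lagging, φ = 0.3°)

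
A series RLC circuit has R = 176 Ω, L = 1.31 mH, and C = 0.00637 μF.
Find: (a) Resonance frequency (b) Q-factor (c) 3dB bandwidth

Step 1 — Resonance condition Im(Z)=0 gives ω₀ = 1/√(LC).
Step 2 — ω₀ = 1/√(0.00131·6.37e-09) = 3.462e+05 rad/s.
Step 3 — f₀ = ω₀/(2π) = 5.51e+04 Hz.
Step 4 — Series Q: Q = ω₀L/R = 3.462e+05·0.00131/176 = 2.577.
Step 5 — 3dB bandwidth: Δω = ω₀/Q = 1.344e+05 rad/s; BW = Δω/(2π) = 2.138e+04 Hz.

(a) f₀ = 5.51e+04 Hz  (b) Q = 2.577  (c) BW = 2.138e+04 Hz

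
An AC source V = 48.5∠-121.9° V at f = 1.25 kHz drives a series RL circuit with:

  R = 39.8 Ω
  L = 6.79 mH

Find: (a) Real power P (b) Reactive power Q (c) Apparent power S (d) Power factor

Step 1 — Angular frequency: ω = 2π·f = 2π·1250 = 7854 rad/s.
Step 2 — Component impedances:
  R: Z = R = 39.8 Ω
  L: Z = jωL = j·7854·0.00679 = 0 + j53.33 Ω
Step 3 — Series combination: Z_total = R + L = 39.8 + j53.33 Ω = 66.54∠53.3° Ω.
Step 4 — Source phasor: V = 48.5∠-121.9° V = -25.63 - j41.18 V.
Step 5 — Current: I = V / Z = -0.7263 - j0.06143 A = 0.7289∠-175.2° A.
Step 6 — Complex power: S = V·I* = 21.14 + j28.33 VA.
Step 7 — Real power: P = Re(S) = 21.14 W.
Step 8 — Reactive power: Q = Im(S) = 28.33 VAR.
Step 9 — Apparent power: |S| = 35.35 VA.
Step 10 — Power factor: PF = P/|S| = 0.5981 (lagging).

(a) P = 21.14 W  (b) Q = 28.33 VAR  (c) S = 35.35 VA  (d) PF = 0.5981 (lagging)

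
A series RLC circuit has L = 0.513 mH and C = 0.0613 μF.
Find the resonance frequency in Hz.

Step 1 — Resonance condition Im(Z)=0 gives ω₀ = 1/√(LC).
Step 2 — ω₀ = 1/√(0.000513·6.13e-08) = 1.783e+05 rad/s.
Step 3 — f₀ = ω₀/(2π) = 2.838e+04 Hz.

f₀ = 2.838e+04 Hz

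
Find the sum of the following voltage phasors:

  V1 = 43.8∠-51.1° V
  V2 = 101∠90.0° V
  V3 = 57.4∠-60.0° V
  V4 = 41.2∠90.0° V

Step 1 — Convert each phasor to rectangular form:
  V1 = 43.8·(cos(-51.1°) + j·sin(-51.1°)) = 27.5 - j34.09 V
  V2 = 101·(cos(90.0°) + j·sin(90.0°)) = 0 + j101 V
  V3 = 57.4·(cos(-60.0°) + j·sin(-60.0°)) = 28.7 - j49.71 V
  V4 = 41.2·(cos(90.0°) + j·sin(90.0°)) = 0 + j41.2 V
Step 2 — Sum components: V_total = 56.2 + j58.4 V.
Step 3 — Convert to polar: |V_total| = 81.05 V, ∠V_total = 46.1°.

V_total = 81.05∠46.1° V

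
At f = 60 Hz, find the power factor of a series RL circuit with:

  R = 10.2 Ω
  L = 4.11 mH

Step 1 — Angular frequency: ω = 2π·f = 2π·60 = 377 rad/s.
Step 2 — Component impedances:
  R: Z = R = 10.2 Ω
  L: Z = jωL = j·377·0.00411 = 0 + j1.549 Ω
Step 3 — Series combination: Z_total = R + L = 10.2 + j1.549 Ω = 10.32∠8.6° Ω.
Step 4 — Power factor: PF = cos(φ) = Re(Z)/|Z| = 10.2/10.317 = 0.9887.
Step 5 — Type: Im(Z) = 1.549 ⇒ lagging (phase φ = 8.6°).

PF = 0.9887 (lagging, φ = 8.6°)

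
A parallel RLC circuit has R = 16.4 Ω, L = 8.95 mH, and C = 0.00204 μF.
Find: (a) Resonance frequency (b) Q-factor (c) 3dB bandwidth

Step 1 — Resonance: ω₀ = 1/√(LC) = 1/√(0.00895·2.04e-09) = 2.34e+05 rad/s.
Step 2 — f₀ = ω₀/(2π) = 3.725e+04 Hz.
Step 3 — Parallel Q: Q = R/(ω₀L) = 16.4/(2.34e+05·0.00895) = 0.00783.
Step 4 — Bandwidth: Δω = ω₀/Q = 2.989e+07 rad/s; BW = Δω/(2π) = 4.757e+06 Hz.

(a) f₀ = 3.725e+04 Hz  (b) Q = 0.00783  (c) BW = 4.757e+06 Hz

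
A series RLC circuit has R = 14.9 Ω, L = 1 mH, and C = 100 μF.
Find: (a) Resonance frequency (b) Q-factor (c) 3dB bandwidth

Step 1 — Resonance condition Im(Z)=0 gives ω₀ = 1/√(LC).
Step 2 — ω₀ = 1/√(0.001·0.0001) = 3162 rad/s.
Step 3 — f₀ = ω₀/(2π) = 503.3 Hz.
Step 4 — Series Q: Q = ω₀L/R = 3162·0.001/14.9 = 0.2122.
Step 5 — 3dB bandwidth: Δω = ω₀/Q = 1.49e+04 rad/s; BW = Δω/(2π) = 2371 Hz.

(a) f₀ = 503.3 Hz  (b) Q = 0.2122  (c) BW = 2371 Hz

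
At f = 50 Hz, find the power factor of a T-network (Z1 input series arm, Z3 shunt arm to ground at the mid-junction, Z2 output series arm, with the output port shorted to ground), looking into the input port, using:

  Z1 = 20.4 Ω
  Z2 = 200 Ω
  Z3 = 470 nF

Step 1 — Angular frequency: ω = 2π·f = 2π·50 = 314.2 rad/s.
Step 2 — Component impedances:
  Z1: Z = R = 20.4 Ω
  Z2: Z = R = 200 Ω
  Z3: Z = 1/(jωC) = -j/(ω·C) = 0 - j6773 Ω
Step 3 — With the output port shorted to ground, the output series arm Z2 runs from the junction to ground; the shunt arm Z3 also runs from the junction to ground. They appear in parallel: Z3 || Z2 = 199.8 - j5.901 Ω.
Step 4 — Series with input arm Z1: Z_in = Z1 + (Z3 || Z2) = 220.2 - j5.901 Ω = 220.3∠-1.5° Ω.
Step 5 — Power factor: PF = cos(φ) = Re(Z)/|Z| = 220.226/220.305 = 0.9996.
Step 6 — Type: Im(Z) = -5.901 ⇒ leading (phase φ = -1.5°).

PF = 0.9996 (leading, φ = -1.5°)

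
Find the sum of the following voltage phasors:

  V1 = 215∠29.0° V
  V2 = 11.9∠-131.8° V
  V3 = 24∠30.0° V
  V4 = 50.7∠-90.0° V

Step 1 — Convert each phasor to rectangular form:
  V1 = 215·(cos(29.0°) + j·sin(29.0°)) = 188 + j104.2 V
  V2 = 11.9·(cos(-131.8°) + j·sin(-131.8°)) = -7.932 - j8.871 V
  V3 = 24·(cos(30.0°) + j·sin(30.0°)) = 20.78 + j12 V
  V4 = 50.7·(cos(-90.0°) + j·sin(-90.0°)) = 0 - j50.7 V
Step 2 — Sum components: V_total = 200.9 + j56.66 V.
Step 3 — Convert to polar: |V_total| = 208.7 V, ∠V_total = 15.8°.

V_total = 208.7∠15.8° V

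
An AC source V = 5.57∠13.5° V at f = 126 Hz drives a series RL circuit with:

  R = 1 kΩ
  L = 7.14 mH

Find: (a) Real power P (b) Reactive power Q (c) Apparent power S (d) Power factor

Step 1 — Angular frequency: ω = 2π·f = 2π·126 = 791.7 rad/s.
Step 2 — Component impedances:
  R: Z = R = 1000 Ω
  L: Z = jωL = j·791.7·0.00714 = 0 + j5.653 Ω
Step 3 — Series combination: Z_total = R + L = 1000 + j5.653 Ω = 1000∠0.3° Ω.
Step 4 — Source phasor: V = 5.57∠13.5° V = 5.416 + j1.3 V.
Step 5 — Current: I = V / Z = 0.005423 + j0.00127 A = 0.00557∠13.2° A.
Step 6 — Complex power: S = V·I* = 0.03102 + j0.0001754 VA.
Step 7 — Real power: P = Re(S) = 0.03102 W.
Step 8 — Reactive power: Q = Im(S) = 0.0001754 VAR.
Step 9 — Apparent power: |S| = 0.03102 VA.
Step 10 — Power factor: PF = P/|S| = 1 (lagging).

(a) P = 0.03102 W  (b) Q = 0.0001754 VAR  (c) S = 0.03102 VA  (d) PF = 1 (lagging)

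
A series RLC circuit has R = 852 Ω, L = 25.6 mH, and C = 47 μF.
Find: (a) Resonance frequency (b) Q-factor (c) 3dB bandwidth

Step 1 — Resonance condition Im(Z)=0 gives ω₀ = 1/√(LC).
Step 2 — ω₀ = 1/√(0.0256·4.7e-05) = 911.7 rad/s.
Step 3 — f₀ = ω₀/(2π) = 145.1 Hz.
Step 4 — Series Q: Q = ω₀L/R = 911.7·0.0256/852 = 0.02739.
Step 5 — 3dB bandwidth: Δω = ω₀/Q = 3.328e+04 rad/s; BW = Δω/(2π) = 5297 Hz.

(a) f₀ = 145.1 Hz  (b) Q = 0.02739  (c) BW = 5297 Hz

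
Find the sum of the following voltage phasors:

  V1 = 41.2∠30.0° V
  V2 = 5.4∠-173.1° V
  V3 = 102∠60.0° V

Step 1 — Convert each phasor to rectangular form:
  V1 = 41.2·(cos(30.0°) + j·sin(30.0°)) = 35.68 + j20.6 V
  V2 = 5.4·(cos(-173.1°) + j·sin(-173.1°)) = -5.361 - j0.6487 V
  V3 = 102·(cos(60.0°) + j·sin(60.0°)) = 51 + j88.33 V
Step 2 — Sum components: V_total = 81.32 + j108.3 V.
Step 3 — Convert to polar: |V_total| = 135.4 V, ∠V_total = 53.1°.

V_total = 135.4∠53.1° V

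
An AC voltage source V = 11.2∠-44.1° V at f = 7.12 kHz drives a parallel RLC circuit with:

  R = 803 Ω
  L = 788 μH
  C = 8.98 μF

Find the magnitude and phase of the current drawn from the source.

Step 1 — Angular frequency: ω = 2π·f = 2π·7120 = 4.474e+04 rad/s.
Step 2 — Component impedances:
  R: Z = R = 803 Ω
  L: Z = jωL = j·4.474e+04·0.000788 = 0 + j35.25 Ω
  C: Z = 1/(jωC) = -j/(ω·C) = 0 - j2.489 Ω
Step 3 — Parallel combination: 1/Z_total = 1/R + 1/L + 1/C; Z_total = 0.008933 - j2.678 Ω = 2.678∠-89.8° Ω.
Step 4 — Source phasor: V = 11.2∠-44.1° V = 8.043 - j7.794 V.
Step 5 — Ohm's law: I = V / Z_total = (8.043 - j7.794) / (0.008933 - j2.678) = 2.92 + j2.993 A.
Step 6 — Convert to polar: |I| = 4.182 A, ∠I = 45.7°.

I = 4.182∠45.7° A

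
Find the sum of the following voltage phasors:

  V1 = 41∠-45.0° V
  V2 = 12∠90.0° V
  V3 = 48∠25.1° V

Step 1 — Convert each phasor to rectangular form:
  V1 = 41·(cos(-45.0°) + j·sin(-45.0°)) = 28.99 - j28.99 V
  V2 = 12·(cos(90.0°) + j·sin(90.0°)) = 0 + j12 V
  V3 = 48·(cos(25.1°) + j·sin(25.1°)) = 43.47 + j20.36 V
Step 2 — Sum components: V_total = 72.46 + j3.37 V.
Step 3 — Convert to polar: |V_total| = 72.54 V, ∠V_total = 2.7°.

V_total = 72.54∠2.7° V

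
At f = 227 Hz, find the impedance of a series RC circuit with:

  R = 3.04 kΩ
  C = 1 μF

Step 1 — Angular frequency: ω = 2π·f = 2π·227 = 1426 rad/s.
Step 2 — Component impedances:
  R: Z = R = 3040 Ω
  C: Z = 1/(jωC) = -j/(ω·C) = 0 - j701.1 Ω
Step 3 — Series combination: Z_total = R + C = 3040 - j701.1 Ω = 3120∠-13.0° Ω.

Z = 3040 - j701.1 Ω = 3120∠-13.0° Ω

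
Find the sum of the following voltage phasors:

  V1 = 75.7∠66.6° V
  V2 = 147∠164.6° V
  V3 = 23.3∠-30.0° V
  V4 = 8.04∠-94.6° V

Step 1 — Convert each phasor to rectangular form:
  V1 = 75.7·(cos(66.6°) + j·sin(66.6°)) = 30.06 + j69.47 V
  V2 = 147·(cos(164.6°) + j·sin(164.6°)) = -141.7 + j39.04 V
  V3 = 23.3·(cos(-30.0°) + j·sin(-30.0°)) = 20.18 - j11.65 V
  V4 = 8.04·(cos(-94.6°) + j·sin(-94.6°)) = -0.6448 - j8.014 V
Step 2 — Sum components: V_total = -92.12 + j88.85 V.
Step 3 — Convert to polar: |V_total| = 128 V, ∠V_total = 136.0°.

V_total = 128∠136.0° V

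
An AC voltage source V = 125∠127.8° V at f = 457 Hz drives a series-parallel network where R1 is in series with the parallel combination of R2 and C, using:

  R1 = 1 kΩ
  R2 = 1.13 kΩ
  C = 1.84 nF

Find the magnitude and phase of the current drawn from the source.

Step 1 — Angular frequency: ω = 2π·f = 2π·457 = 2871 rad/s.
Step 2 — Component impedances:
  R1: Z = R = 1000 Ω
  R2: Z = R = 1130 Ω
  C: Z = 1/(jωC) = -j/(ω·C) = 0 - j1.893e+05 Ω
Step 3 — Parallel branch: R2 || C = 1/(1/R2 + 1/C) = 1130 - j6.746 Ω.
Step 4 — Series with R1: Z_total = R1 + (R2 || C) = 2130 - j6.746 Ω = 2130∠-0.2° Ω.
Step 5 — Source phasor: V = 125∠127.8° V = -76.61 + j98.77 V.
Step 6 — Ohm's law: I = V / Z_total = (-76.61 + j98.77) / (2130 - j6.746) = -0.03612 + j0.04626 A.
Step 7 — Convert to polar: |I| = 0.05869 A, ∠I = 128.0°.

I = 0.05869∠128.0° A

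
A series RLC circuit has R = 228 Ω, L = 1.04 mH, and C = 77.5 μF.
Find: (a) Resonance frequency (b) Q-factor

Step 1 — Resonance condition Im(Z)=0 gives ω₀ = 1/√(LC).
Step 2 — ω₀ = 1/√(0.00104·7.75e-05) = 3522 rad/s.
Step 3 — f₀ = ω₀/(2π) = 560.6 Hz.
Step 4 — Series Q: Q = ω₀L/R = 3522·0.00104/228 = 0.01607.

(a) f₀ = 560.6 Hz  (b) Q = 0.01607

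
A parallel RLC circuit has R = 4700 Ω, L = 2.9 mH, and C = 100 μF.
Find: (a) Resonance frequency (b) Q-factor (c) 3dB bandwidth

Step 1 — Resonance: ω₀ = 1/√(LC) = 1/√(0.0029·0.0001) = 1857 rad/s.
Step 2 — f₀ = ω₀/(2π) = 295.5 Hz.
Step 3 — Parallel Q: Q = R/(ω₀L) = 4700/(1857·0.0029) = 872.8.
Step 4 — Bandwidth: Δω = ω₀/Q = 2.128 rad/s; BW = Δω/(2π) = 0.3386 Hz.

(a) f₀ = 295.5 Hz  (b) Q = 872.8  (c) BW = 0.3386 Hz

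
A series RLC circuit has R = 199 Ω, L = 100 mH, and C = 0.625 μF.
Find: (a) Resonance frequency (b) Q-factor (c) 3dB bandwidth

Step 1 — Resonance condition Im(Z)=0 gives ω₀ = 1/√(LC).
Step 2 — ω₀ = 1/√(0.1·6.25e-07) = 4000 rad/s.
Step 3 — f₀ = ω₀/(2π) = 636.6 Hz.
Step 4 — Series Q: Q = ω₀L/R = 4000·0.1/199 = 2.01.
Step 5 — 3dB bandwidth: Δω = ω₀/Q = 1990 rad/s; BW = Δω/(2π) = 316.7 Hz.

(a) f₀ = 636.6 Hz  (b) Q = 2.01  (c) BW = 316.7 Hz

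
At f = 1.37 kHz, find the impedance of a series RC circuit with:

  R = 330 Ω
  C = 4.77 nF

Step 1 — Angular frequency: ω = 2π·f = 2π·1370 = 8608 rad/s.
Step 2 — Component impedances:
  R: Z = R = 330 Ω
  C: Z = 1/(jωC) = -j/(ω·C) = 0 - j2.435e+04 Ω
Step 3 — Series combination: Z_total = R + C = 330 - j2.435e+04 Ω = 2.436e+04∠-89.2° Ω.

Z = 330 - j2.435e+04 Ω = 2.436e+04∠-89.2° Ω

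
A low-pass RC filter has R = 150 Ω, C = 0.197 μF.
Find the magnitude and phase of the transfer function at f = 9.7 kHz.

Step 1 — Angular frequency: ω = 2π·9700 = 6.095e+04 rad/s.
Step 2 — Transfer function: H(jω) = 1/(1 + jωRC).
Step 3 — Denominator: 1 + jωRC = 1 + j·6.095e+04·150·1.97e-07 = 1 + j1.801.
Step 4 — H = 0.2357 - j0.4244.
Step 5 — Magnitude: |H| = 0.4854 (-6.3 dB); phase: φ = -61.0°.

|H| = 0.4854 (-6.3 dB), φ = -61.0°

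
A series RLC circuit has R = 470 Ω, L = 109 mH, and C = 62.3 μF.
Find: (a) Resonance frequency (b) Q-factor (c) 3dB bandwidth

Step 1 — Resonance: ω₀ = 1/√(LC) = 1/√(0.109·6.23e-05) = 383.7 rad/s.
Step 2 — f₀ = ω₀/(2π) = 61.07 Hz.
Step 3 — Series Q: Q = ω₀L/R = 383.7·0.109/470 = 0.089.
Step 4 — Bandwidth: Δω = ω₀/Q = 4312 rad/s; BW = Δω/(2π) = 686.3 Hz.

(a) f₀ = 61.07 Hz  (b) Q = 0.089  (c) BW = 686.3 Hz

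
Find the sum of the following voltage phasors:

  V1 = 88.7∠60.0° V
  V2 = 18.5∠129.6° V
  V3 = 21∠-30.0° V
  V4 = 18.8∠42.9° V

Step 1 — Convert each phasor to rectangular form:
  V1 = 88.7·(cos(60.0°) + j·sin(60.0°)) = 44.35 + j76.82 V
  V2 = 18.5·(cos(129.6°) + j·sin(129.6°)) = -11.79 + j14.25 V
  V3 = 21·(cos(-30.0°) + j·sin(-30.0°)) = 18.19 - j10.5 V
  V4 = 18.8·(cos(42.9°) + j·sin(42.9°)) = 13.77 + j12.8 V
Step 2 — Sum components: V_total = 64.52 + j93.37 V.
Step 3 — Convert to polar: |V_total| = 113.5 V, ∠V_total = 55.4°.

V_total = 113.5∠55.4° V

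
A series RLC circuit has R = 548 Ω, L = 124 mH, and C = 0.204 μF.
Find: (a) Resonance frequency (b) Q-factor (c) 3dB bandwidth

Step 1 — Resonance: ω₀ = 1/√(LC) = 1/√(0.124·2.04e-07) = 6287 rad/s.
Step 2 — f₀ = ω₀/(2π) = 1001 Hz.
Step 3 — Series Q: Q = ω₀L/R = 6287·0.124/548 = 1.423.
Step 4 — Bandwidth: Δω = ω₀/Q = 4419 rad/s; BW = Δω/(2π) = 703.4 Hz.

(a) f₀ = 1001 Hz  (b) Q = 1.423  (c) BW = 703.4 Hz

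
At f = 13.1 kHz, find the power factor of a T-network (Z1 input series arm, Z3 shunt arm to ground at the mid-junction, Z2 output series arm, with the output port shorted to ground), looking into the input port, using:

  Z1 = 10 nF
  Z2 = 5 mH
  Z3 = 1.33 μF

Step 1 — Angular frequency: ω = 2π·f = 2π·1.31e+04 = 8.231e+04 rad/s.
Step 2 — Component impedances:
  Z1: Z = 1/(jωC) = -j/(ω·C) = 0 - j1215 Ω
  Z2: Z = jωL = j·8.231e+04·0.005 = 0 + j411.5 Ω
  Z3: Z = 1/(jωC) = -j/(ω·C) = 0 - j9.135 Ω
Step 3 — With the output port shorted to ground, the output series arm Z2 runs from the junction to ground; the shunt arm Z3 also runs from the junction to ground. They appear in parallel: Z3 || Z2 = 0 - j9.342 Ω.
Step 4 — Series with input arm Z1: Z_in = Z1 + (Z3 || Z2) = 0 - j1224 Ω = 1224∠-90.0° Ω.
Step 5 — Power factor: PF = cos(φ) = Re(Z)/|Z| = 0/1224 = 0.
Step 6 — Type: Im(Z) = -1224 ⇒ leading (phase φ = -90.0°).

PF = 0 (leading, φ = -90.0°)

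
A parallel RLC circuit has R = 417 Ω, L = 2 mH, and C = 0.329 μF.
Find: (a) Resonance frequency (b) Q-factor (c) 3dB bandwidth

Step 1 — Resonance: ω₀ = 1/√(LC) = 1/√(0.002·3.29e-07) = 3.898e+04 rad/s.
Step 2 — f₀ = ω₀/(2π) = 6205 Hz.
Step 3 — Parallel Q: Q = R/(ω₀L) = 417/(3.898e+04·0.002) = 5.348.
Step 4 — Bandwidth: Δω = ω₀/Q = 7289 rad/s; BW = Δω/(2π) = 1160 Hz.

(a) f₀ = 6205 Hz  (b) Q = 5.348  (c) BW = 1160 Hz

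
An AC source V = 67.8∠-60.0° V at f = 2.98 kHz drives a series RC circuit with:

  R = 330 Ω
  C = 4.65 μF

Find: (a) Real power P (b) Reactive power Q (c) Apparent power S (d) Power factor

Step 1 — Angular frequency: ω = 2π·f = 2π·2980 = 1.872e+04 rad/s.
Step 2 — Component impedances:
  R: Z = R = 330 Ω
  C: Z = 1/(jωC) = -j/(ω·C) = 0 - j11.49 Ω
Step 3 — Series combination: Z_total = R + C = 330 - j11.49 Ω = 330.2∠-2.0° Ω.
Step 4 — Source phasor: V = 67.8∠-60.0° V = 33.9 - j58.72 V.
Step 5 — Current: I = V / Z = 0.1088 - j0.1741 A = 0.2053∠-58.0° A.
Step 6 — Complex power: S = V·I* = 13.91 - j0.4842 VA.
Step 7 — Real power: P = Re(S) = 13.91 W.
Step 8 — Reactive power: Q = Im(S) = -0.4842 VAR.
Step 9 — Apparent power: |S| = 13.92 VA.
Step 10 — Power factor: PF = P/|S| = 0.9994 (leading).

(a) P = 13.91 W  (b) Q = -0.4842 VAR  (c) S = 13.92 VA  (d) PF = 0.9994 (leading)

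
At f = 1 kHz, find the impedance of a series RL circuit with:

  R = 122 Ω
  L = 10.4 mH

Step 1 — Angular frequency: ω = 2π·f = 2π·1000 = 6283 rad/s.
Step 2 — Component impedances:
  R: Z = R = 122 Ω
  L: Z = jωL = j·6283·0.0104 = 0 + j65.35 Ω
Step 3 — Series combination: Z_total = R + L = 122 + j65.35 Ω = 138.4∠28.2° Ω.

Z = 122 + j65.35 Ω = 138.4∠28.2° Ω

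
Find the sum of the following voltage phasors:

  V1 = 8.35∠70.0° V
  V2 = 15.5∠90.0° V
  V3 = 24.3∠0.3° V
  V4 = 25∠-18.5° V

Step 1 — Convert each phasor to rectangular form:
  V1 = 8.35·(cos(70.0°) + j·sin(70.0°)) = 2.856 + j7.846 V
  V2 = 15.5·(cos(90.0°) + j·sin(90.0°)) = 0 + j15.5 V
  V3 = 24.3·(cos(0.3°) + j·sin(0.3°)) = 24.3 + j0.1272 V
  V4 = 25·(cos(-18.5°) + j·sin(-18.5°)) = 23.71 - j7.933 V
Step 2 — Sum components: V_total = 50.86 + j15.54 V.
Step 3 — Convert to polar: |V_total| = 53.18 V, ∠V_total = 17.0°.

V_total = 53.18∠17.0° V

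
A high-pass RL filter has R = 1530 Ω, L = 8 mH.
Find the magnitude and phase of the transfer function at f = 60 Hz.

Step 1 — Angular frequency: ω = 2π·60 = 377 rad/s.
Step 2 — Transfer function: H(jω) = jωL/(R + jωL).
Step 3 — Numerator jωL = j·3.016; denominator R + jωL = 1530 + j3.016.
Step 4 — H = 3.886e-06 + j0.001971.
Step 5 — Magnitude: |H| = 0.001971 (-54.1 dB); phase: φ = 89.9°.

|H| = 0.001971 (-54.1 dB), φ = 89.9°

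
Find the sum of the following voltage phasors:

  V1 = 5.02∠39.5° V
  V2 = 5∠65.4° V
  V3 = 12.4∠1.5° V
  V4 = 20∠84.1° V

Step 1 — Convert each phasor to rectangular form:
  V1 = 5.02·(cos(39.5°) + j·sin(39.5°)) = 3.874 + j3.193 V
  V2 = 5·(cos(65.4°) + j·sin(65.4°)) = 2.081 + j4.546 V
  V3 = 12.4·(cos(1.5°) + j·sin(1.5°)) = 12.4 + j0.3246 V
  V4 = 20·(cos(84.1°) + j·sin(84.1°)) = 2.056 + j19.89 V
Step 2 — Sum components: V_total = 20.41 + j27.96 V.
Step 3 — Convert to polar: |V_total| = 34.61 V, ∠V_total = 53.9°.

V_total = 34.61∠53.9° V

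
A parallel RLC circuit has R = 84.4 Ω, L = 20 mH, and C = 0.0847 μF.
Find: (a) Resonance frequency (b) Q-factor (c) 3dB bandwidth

Step 1 — Resonance: ω₀ = 1/√(LC) = 1/√(0.02·8.47e-08) = 2.43e+04 rad/s.
Step 2 — f₀ = ω₀/(2π) = 3867 Hz.
Step 3 — Parallel Q: Q = R/(ω₀L) = 84.4/(2.43e+04·0.02) = 0.1737.
Step 4 — Bandwidth: Δω = ω₀/Q = 1.399e+05 rad/s; BW = Δω/(2π) = 2.226e+04 Hz.

(a) f₀ = 3867 Hz  (b) Q = 0.1737  (c) BW = 2.226e+04 Hz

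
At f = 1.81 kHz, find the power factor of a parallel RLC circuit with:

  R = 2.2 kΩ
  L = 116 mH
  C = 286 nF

Step 1 — Angular frequency: ω = 2π·f = 2π·1810 = 1.137e+04 rad/s.
Step 2 — Component impedances:
  R: Z = R = 2200 Ω
  L: Z = jωL = j·1.137e+04·0.116 = 0 + j1319 Ω
  C: Z = 1/(jωC) = -j/(ω·C) = 0 - j307.5 Ω
Step 3 — Parallel combination: 1/Z_total = 1/R + 1/L + 1/C; Z_total = 70.7 - j388 Ω = 394.4∠-79.7° Ω.
Step 4 — Power factor: PF = cos(φ) = Re(Z)/|Z| = 70.7/394.4 = 0.1793.
Step 5 — Type: Im(Z) = -388 ⇒ leading (phase φ = -79.7°).

PF = 0.1793 (leading, φ = -79.7°)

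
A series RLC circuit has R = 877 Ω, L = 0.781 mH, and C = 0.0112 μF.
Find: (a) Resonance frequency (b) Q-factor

Step 1 — Resonance condition Im(Z)=0 gives ω₀ = 1/√(LC).
Step 2 — ω₀ = 1/√(0.000781·1.12e-08) = 3.381e+05 rad/s.
Step 3 — f₀ = ω₀/(2π) = 5.381e+04 Hz.
Step 4 — Series Q: Q = ω₀L/R = 3.381e+05·0.000781/877 = 0.3011.

(a) f₀ = 5.381e+04 Hz  (b) Q = 0.3011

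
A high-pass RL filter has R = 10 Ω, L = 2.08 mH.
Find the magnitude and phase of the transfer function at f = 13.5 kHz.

Step 1 — Angular frequency: ω = 2π·1.35e+04 = 8.482e+04 rad/s.
Step 2 — Transfer function: H(jω) = jωL/(R + jωL).
Step 3 — Numerator jωL = j·176.4; denominator R + jωL = 10 + j176.4.
Step 4 — H = 0.9968 + j0.0565.
Step 5 — Magnitude: |H| = 0.9984 (-0.0 dB); phase: φ = 3.2°.

|H| = 0.9984 (-0.0 dB), φ = 3.2°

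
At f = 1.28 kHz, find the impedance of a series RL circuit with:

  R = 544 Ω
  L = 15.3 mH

Step 1 — Angular frequency: ω = 2π·f = 2π·1280 = 8042 rad/s.
Step 2 — Component impedances:
  R: Z = R = 544 Ω
  L: Z = jωL = j·8042·0.0153 = 0 + j123 Ω
Step 3 — Series combination: Z_total = R + L = 544 + j123 Ω = 557.7∠12.7° Ω.

Z = 544 + j123 Ω = 557.7∠12.7° Ω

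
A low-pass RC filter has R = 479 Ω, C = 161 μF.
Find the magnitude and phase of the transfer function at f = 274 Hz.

Step 1 — Angular frequency: ω = 2π·274 = 1722 rad/s.
Step 2 — Transfer function: H(jω) = 1/(1 + jωRC).
Step 3 — Denominator: 1 + jωRC = 1 + j·1722·479·0.000161 = 1 + j132.8.
Step 4 — H = 5.673e-05 - j0.007532.
Step 5 — Magnitude: |H| = 0.007532 (-42.5 dB); phase: φ = -89.6°.

|H| = 0.007532 (-42.5 dB), φ = -89.6°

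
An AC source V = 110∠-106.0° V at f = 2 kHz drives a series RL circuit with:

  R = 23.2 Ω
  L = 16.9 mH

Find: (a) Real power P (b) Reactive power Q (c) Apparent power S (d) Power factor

Step 1 — Angular frequency: ω = 2π·f = 2π·2000 = 1.257e+04 rad/s.
Step 2 — Component impedances:
  R: Z = R = 23.2 Ω
  L: Z = jωL = j·1.257e+04·0.0169 = 0 + j212.4 Ω
Step 3 — Series combination: Z_total = R + L = 23.2 + j212.4 Ω = 213.6∠83.8° Ω.
Step 4 — Source phasor: V = 110∠-106.0° V = -30.32 - j105.7 V.
Step 5 — Current: I = V / Z = -0.5074 + j0.08734 A = 0.5149∠170.2° A.
Step 6 — Complex power: S = V·I* = 6.151 + j56.3 VA.
Step 7 — Real power: P = Re(S) = 6.151 W.
Step 8 — Reactive power: Q = Im(S) = 56.3 VAR.
Step 9 — Apparent power: |S| = 56.64 VA.
Step 10 — Power factor: PF = P/|S| = 0.1086 (lagging).

(a) P = 6.151 W  (b) Q = 56.3 VAR  (c) S = 56.64 VA  (d) PF = 0.1086 (lagging)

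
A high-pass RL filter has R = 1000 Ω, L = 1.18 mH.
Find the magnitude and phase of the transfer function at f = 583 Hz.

Step 1 — Angular frequency: ω = 2π·583 = 3663 rad/s.
Step 2 — Transfer function: H(jω) = jωL/(R + jωL).
Step 3 — Numerator jωL = j·4.322; denominator R + jωL = 1000 + j4.322.
Step 4 — H = 1.868e-05 + j0.004322.
Step 5 — Magnitude: |H| = 0.004322 (-47.3 dB); phase: φ = 89.8°.

|H| = 0.004322 (-47.3 dB), φ = 89.8°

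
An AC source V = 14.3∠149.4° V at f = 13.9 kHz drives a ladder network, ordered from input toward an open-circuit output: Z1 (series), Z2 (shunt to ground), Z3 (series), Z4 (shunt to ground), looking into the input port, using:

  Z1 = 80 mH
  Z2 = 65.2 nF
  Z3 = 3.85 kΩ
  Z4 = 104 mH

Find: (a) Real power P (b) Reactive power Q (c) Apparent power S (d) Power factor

Step 1 — Angular frequency: ω = 2π·f = 2π·1.39e+04 = 8.734e+04 rad/s.
Step 2 — Component impedances:
  Z1: Z = jωL = j·8.734e+04·0.08 = 0 + j6987 Ω
  Z2: Z = 1/(jωC) = -j/(ω·C) = 0 - j175.6 Ω
  Z3: Z = R = 3850 Ω
  Z4: Z = jωL = j·8.734e+04·0.104 = 0 + j9083 Ω
Step 3 — Ladder network (open output): work backward from the far end, alternating series and parallel combinations. Z_in = 1.261 + j6808 Ω = 6808∠90.0° Ω.
Step 4 — Source phasor: V = 14.3∠149.4° V = -12.31 + j7.279 V.
Step 5 — Current: I = V / Z = 0.001069 + j0.001808 A = 0.0021∠59.4° A.
Step 6 — Complex power: S = V·I* = 5.563e-06 + j0.03004 VA.
Step 7 — Real power: P = Re(S) = 5.563e-06 W.
Step 8 — Reactive power: Q = Im(S) = 0.03004 VAR.
Step 9 — Apparent power: |S| = 0.03004 VA.
Step 10 — Power factor: PF = P/|S| = 0.0001852 (lagging).

(a) P = 5.563e-06 W  (b) Q = 0.03004 VAR  (c) S = 0.03004 VA  (d) PF = 0.0001852 (lagging)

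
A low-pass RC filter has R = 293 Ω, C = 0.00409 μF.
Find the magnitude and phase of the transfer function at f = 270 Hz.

Step 1 — Angular frequency: ω = 2π·270 = 1696 rad/s.
Step 2 — Transfer function: H(jω) = 1/(1 + jωRC).
Step 3 — Denominator: 1 + jωRC = 1 + j·1696·293·4.09e-09 = 1 + j0.002033.
Step 4 — H = 1 - j0.002033.
Step 5 — Magnitude: |H| = 1 (-0.0 dB); phase: φ = -0.1°.

|H| = 1 (-0.0 dB), φ = -0.1°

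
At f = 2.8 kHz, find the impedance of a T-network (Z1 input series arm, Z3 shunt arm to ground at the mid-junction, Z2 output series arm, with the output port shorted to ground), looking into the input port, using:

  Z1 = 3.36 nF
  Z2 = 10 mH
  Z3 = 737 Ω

Step 1 — Angular frequency: ω = 2π·f = 2π·2800 = 1.759e+04 rad/s.
Step 2 — Component impedances:
  Z1: Z = 1/(jωC) = -j/(ω·C) = 0 - j1.692e+04 Ω
  Z2: Z = jωL = j·1.759e+04·0.01 = 0 + j175.9 Ω
  Z3: Z = R = 737 Ω
Step 3 — With the output port shorted to ground, the output series arm Z2 runs from the junction to ground; the shunt arm Z3 also runs from the junction to ground. They appear in parallel: Z3 || Z2 = 39.73 + j166.4 Ω.
Step 4 — Series with input arm Z1: Z_in = Z1 + (Z3 || Z2) = 39.73 - j1.675e+04 Ω = 1.675e+04∠-89.9° Ω.

Z = 39.73 - j1.675e+04 Ω = 1.675e+04∠-89.9° Ω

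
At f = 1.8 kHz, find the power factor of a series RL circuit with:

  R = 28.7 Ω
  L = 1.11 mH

Step 1 — Angular frequency: ω = 2π·f = 2π·1800 = 1.131e+04 rad/s.
Step 2 — Component impedances:
  R: Z = R = 28.7 Ω
  L: Z = jωL = j·1.131e+04·0.00111 = 0 + j12.55 Ω
Step 3 — Series combination: Z_total = R + L = 28.7 + j12.55 Ω = 31.33∠23.6° Ω.
Step 4 — Power factor: PF = cos(φ) = Re(Z)/|Z| = 28.7/31.326 = 0.9162.
Step 5 — Type: Im(Z) = 12.55 ⇒ lagging (phase φ = 23.6°).

PF = 0.9162 (lagging, φ = 23.6°)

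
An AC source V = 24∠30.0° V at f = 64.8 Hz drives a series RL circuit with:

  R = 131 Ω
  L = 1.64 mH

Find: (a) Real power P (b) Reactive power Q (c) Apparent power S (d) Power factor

Step 1 — Angular frequency: ω = 2π·f = 2π·64.8 = 407.2 rad/s.
Step 2 — Component impedances:
  R: Z = R = 131 Ω
  L: Z = jωL = j·407.2·0.00164 = 0 + j0.6677 Ω
Step 3 — Series combination: Z_total = R + L = 131 + j0.6677 Ω = 131∠0.3° Ω.
Step 4 — Source phasor: V = 24∠30.0° V = 20.78 + j12 V.
Step 5 — Current: I = V / Z = 0.1591 + j0.09079 A = 0.1832∠29.7° A.
Step 6 — Complex power: S = V·I* = 4.397 + j0.02241 VA.
Step 7 — Real power: P = Re(S) = 4.397 W.
Step 8 — Reactive power: Q = Im(S) = 0.02241 VAR.
Step 9 — Apparent power: |S| = 4.397 VA.
Step 10 — Power factor: PF = P/|S| = 1 (lagging).

(a) P = 4.397 W  (b) Q = 0.02241 VAR  (c) S = 4.397 VA  (d) PF = 1 (lagging)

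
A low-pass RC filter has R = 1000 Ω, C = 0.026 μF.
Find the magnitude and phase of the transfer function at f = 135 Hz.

Step 1 — Angular frequency: ω = 2π·135 = 848.2 rad/s.
Step 2 — Transfer function: H(jω) = 1/(1 + jωRC).
Step 3 — Denominator: 1 + jωRC = 1 + j·848.2·1000·2.6e-08 = 1 + j0.02205.
Step 4 — H = 0.9995 - j0.02204.
Step 5 — Magnitude: |H| = 0.9998 (-0.0 dB); phase: φ = -1.3°.

|H| = 0.9998 (-0.0 dB), φ = -1.3°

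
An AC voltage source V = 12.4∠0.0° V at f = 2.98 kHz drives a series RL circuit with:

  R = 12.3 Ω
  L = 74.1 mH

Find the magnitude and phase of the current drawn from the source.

Step 1 — Angular frequency: ω = 2π·f = 2π·2980 = 1.872e+04 rad/s.
Step 2 — Component impedances:
  R: Z = R = 12.3 Ω
  L: Z = jωL = j·1.872e+04·0.0741 = 0 + j1387 Ω
Step 3 — Series combination: Z_total = R + L = 12.3 + j1387 Ω = 1387∠89.5° Ω.
Step 4 — Source phasor: V = 12.4∠0.0° V = 12.4 V.
Step 5 — Ohm's law: I = V / Z_total = (12.4) / (12.3 + j1387) = 7.923e-05 - j0.008937 A.
Step 6 — Convert to polar: |I| = 0.008937 A, ∠I = -89.5°.

I = 0.008937∠-89.5° A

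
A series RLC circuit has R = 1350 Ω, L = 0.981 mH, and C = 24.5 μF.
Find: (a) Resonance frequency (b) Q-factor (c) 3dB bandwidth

Step 1 — Resonance condition Im(Z)=0 gives ω₀ = 1/√(LC).
Step 2 — ω₀ = 1/√(0.000981·2.45e-05) = 6450 rad/s.
Step 3 — f₀ = ω₀/(2π) = 1027 Hz.
Step 4 — Series Q: Q = ω₀L/R = 6450·0.000981/1350 = 0.004687.
Step 5 — 3dB bandwidth: Δω = ω₀/Q = 1.376e+06 rad/s; BW = Δω/(2π) = 2.19e+05 Hz.

(a) f₀ = 1027 Hz  (b) Q = 0.004687  (c) BW = 2.19e+05 Hz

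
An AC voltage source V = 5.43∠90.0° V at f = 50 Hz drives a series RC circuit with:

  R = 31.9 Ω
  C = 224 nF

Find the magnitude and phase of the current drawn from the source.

Step 1 — Angular frequency: ω = 2π·f = 2π·50 = 314.2 rad/s.
Step 2 — Component impedances:
  R: Z = R = 31.9 Ω
  C: Z = 1/(jωC) = -j/(ω·C) = 0 - j1.421e+04 Ω
Step 3 — Series combination: Z_total = R + C = 31.9 - j1.421e+04 Ω = 1.421e+04∠-89.9° Ω.
Step 4 — Source phasor: V = 5.43∠90.0° V = 0 + j5.43 V.
Step 5 — Ohm's law: I = V / Z_total = (0 + j5.43) / (31.9 - j1.421e+04) = -0.0003821 + j8.578e-07 A.
Step 6 — Convert to polar: |I| = 0.0003821 A, ∠I = 179.9°.

I = 0.0003821∠179.9° A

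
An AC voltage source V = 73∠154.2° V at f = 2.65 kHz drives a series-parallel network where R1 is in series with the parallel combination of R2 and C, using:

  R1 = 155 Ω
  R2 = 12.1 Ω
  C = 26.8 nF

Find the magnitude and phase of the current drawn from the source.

Step 1 — Angular frequency: ω = 2π·f = 2π·2650 = 1.665e+04 rad/s.
Step 2 — Component impedances:
  R1: Z = R = 155 Ω
  R2: Z = R = 12.1 Ω
  C: Z = 1/(jωC) = -j/(ω·C) = 0 - j2241 Ω
Step 3 — Parallel branch: R2 || C = 1/(1/R2 + 1/C) = 12.1 - j0.06533 Ω.
Step 4 — Series with R1: Z_total = R1 + (R2 || C) = 167.1 - j0.06533 Ω = 167.1∠-0.0° Ω.
Step 5 — Source phasor: V = 73∠154.2° V = -65.72 + j31.77 V.
Step 6 — Ohm's law: I = V / Z_total = (-65.72 + j31.77) / (167.1 - j0.06533) = -0.3934 + j0.19 A.
Step 7 — Convert to polar: |I| = 0.4369 A, ∠I = 154.2°.

I = 0.4369∠154.2° A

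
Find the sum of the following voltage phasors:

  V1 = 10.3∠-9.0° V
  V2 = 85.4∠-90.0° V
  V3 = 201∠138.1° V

Step 1 — Convert each phasor to rectangular form:
  V1 = 10.3·(cos(-9.0°) + j·sin(-9.0°)) = 10.17 - j1.611 V
  V2 = 85.4·(cos(-90.0°) + j·sin(-90.0°)) = 0 - j85.4 V
  V3 = 201·(cos(138.1°) + j·sin(138.1°)) = -149.6 + j134.2 V
Step 2 — Sum components: V_total = -139.4 + j47.22 V.
Step 3 — Convert to polar: |V_total| = 147.2 V, ∠V_total = 161.3°.

V_total = 147.2∠161.3° V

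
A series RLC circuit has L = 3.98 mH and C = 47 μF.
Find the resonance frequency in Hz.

Step 1 — Resonance condition Im(Z)=0 gives ω₀ = 1/√(LC).
Step 2 — ω₀ = 1/√(0.00398·4.7e-05) = 2312 rad/s.
Step 3 — f₀ = ω₀/(2π) = 368 Hz.

f₀ = 368 Hz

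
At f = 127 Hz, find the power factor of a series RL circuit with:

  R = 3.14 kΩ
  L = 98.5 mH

Step 1 — Angular frequency: ω = 2π·f = 2π·127 = 798 rad/s.
Step 2 — Component impedances:
  R: Z = R = 3140 Ω
  L: Z = jωL = j·798·0.0985 = 0 + j78.6 Ω
Step 3 — Series combination: Z_total = R + L = 3140 + j78.6 Ω = 3141∠1.4° Ω.
Step 4 — Power factor: PF = cos(φ) = Re(Z)/|Z| = 3140/3141 = 0.9997.
Step 5 — Type: Im(Z) = 78.6 ⇒ lagging (phase φ = 1.4°).

PF = 0.9997 (lagging, φ = 1.4°)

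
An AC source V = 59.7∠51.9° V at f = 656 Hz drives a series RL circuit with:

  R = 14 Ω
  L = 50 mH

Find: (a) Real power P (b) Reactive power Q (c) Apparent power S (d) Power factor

Step 1 — Angular frequency: ω = 2π·f = 2π·656 = 4122 rad/s.
Step 2 — Component impedances:
  R: Z = R = 14 Ω
  L: Z = jωL = j·4122·0.05 = 0 + j206.1 Ω
Step 3 — Series combination: Z_total = R + L = 14 + j206.1 Ω = 206.6∠86.1° Ω.
Step 4 — Source phasor: V = 59.7∠51.9° V = 36.84 + j46.98 V.
Step 5 — Current: I = V / Z = 0.239 - j0.1625 A = 0.289∠-34.2° A.
Step 6 — Complex power: S = V·I* = 1.169 + j17.21 VA.
Step 7 — Real power: P = Re(S) = 1.169 W.
Step 8 — Reactive power: Q = Im(S) = 17.21 VAR.
Step 9 — Apparent power: |S| = 17.25 VA.
Step 10 — Power factor: PF = P/|S| = 0.06778 (lagging).

(a) P = 1.169 W  (b) Q = 17.21 VAR  (c) S = 17.25 VA  (d) PF = 0.06778 (lagging)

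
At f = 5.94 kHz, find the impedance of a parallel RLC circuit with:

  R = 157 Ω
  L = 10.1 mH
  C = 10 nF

Step 1 — Angular frequency: ω = 2π·f = 2π·5940 = 3.732e+04 rad/s.
Step 2 — Component impedances:
  R: Z = R = 157 Ω
  L: Z = jωL = j·3.732e+04·0.0101 = 0 + j377 Ω
  C: Z = 1/(jωC) = -j/(ω·C) = 0 - j2679 Ω
Step 3 — Parallel combination: 1/Z_total = 1/R + 1/L + 1/C; Z_total = 139.2 + j49.81 Ω = 147.8∠19.7° Ω.

Z = 139.2 + j49.81 Ω = 147.8∠19.7° Ω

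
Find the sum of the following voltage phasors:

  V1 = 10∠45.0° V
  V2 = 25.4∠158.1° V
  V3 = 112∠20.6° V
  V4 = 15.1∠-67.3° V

Step 1 — Convert each phasor to rectangular form:
  V1 = 10·(cos(45.0°) + j·sin(45.0°)) = 7.071 + j7.071 V
  V2 = 25.4·(cos(158.1°) + j·sin(158.1°)) = -23.57 + j9.474 V
  V3 = 112·(cos(20.6°) + j·sin(20.6°)) = 104.8 + j39.41 V
  V4 = 15.1·(cos(-67.3°) + j·sin(-67.3°)) = 5.827 - j13.93 V
Step 2 — Sum components: V_total = 94.17 + j42.02 V.
Step 3 — Convert to polar: |V_total| = 103.1 V, ∠V_total = 24.0°.

V_total = 103.1∠24.0° V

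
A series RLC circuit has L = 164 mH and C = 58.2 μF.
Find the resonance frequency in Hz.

Step 1 — Resonance condition Im(Z)=0 gives ω₀ = 1/√(LC).
Step 2 — ω₀ = 1/√(0.164·5.82e-05) = 323.7 rad/s.
Step 3 — f₀ = ω₀/(2π) = 51.52 Hz.

f₀ = 51.52 Hz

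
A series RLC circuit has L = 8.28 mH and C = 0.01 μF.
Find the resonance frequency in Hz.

Step 1 — Resonance condition Im(Z)=0 gives ω₀ = 1/√(LC).
Step 2 — ω₀ = 1/√(0.00828·1e-08) = 1.099e+05 rad/s.
Step 3 — f₀ = ω₀/(2π) = 1.749e+04 Hz.

f₀ = 1.749e+04 Hz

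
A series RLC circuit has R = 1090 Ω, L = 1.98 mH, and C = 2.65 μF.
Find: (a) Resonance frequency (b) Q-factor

Step 1 — Resonance condition Im(Z)=0 gives ω₀ = 1/√(LC).
Step 2 — ω₀ = 1/√(0.00198·2.65e-06) = 1.381e+04 rad/s.
Step 3 — f₀ = ω₀/(2π) = 2197 Hz.
Step 4 — Series Q: Q = ω₀L/R = 1.381e+04·0.00198/1090 = 0.02508.

(a) f₀ = 2197 Hz  (b) Q = 0.02508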